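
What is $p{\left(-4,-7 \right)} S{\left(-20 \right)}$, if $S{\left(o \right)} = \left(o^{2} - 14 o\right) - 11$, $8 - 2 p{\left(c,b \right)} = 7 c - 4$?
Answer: $13380$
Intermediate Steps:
$p{\left(c,b \right)} = 6 - \frac{7 c}{2}$ ($p{\left(c,b \right)} = 4 - \frac{7 c - 4}{2} = 4 - \frac{-4 + 7 c}{2} = 4 - \left(-2 + \frac{7 c}{2}\right) = 6 - \frac{7 c}{2}$)
$S{\left(o \right)} = -11 + o^{2} - 14 o$
$p{\left(-4,-7 \right)} S{\left(-20 \right)} = \left(6 - -14\right) \left(-11 + \left(-20\right)^{2} - -280\right) = \left(6 + 14\right) \left(-11 + 400 + 280\right) = 20 \cdot 669 = 13380$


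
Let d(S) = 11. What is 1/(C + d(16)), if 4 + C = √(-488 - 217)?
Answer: 7/754 - I*√705/754 ≈ 0.0092838 - 0.035215*I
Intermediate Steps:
C = -4 + I*√705 (C = -4 + √(-488 - 217) = -4 + √(-705) = -4 + I*√705 ≈ -4.0 + 26.552*I)
1/(C + d(16)) = 1/((-4 + I*√705) + 11) = 1/(7 + I*√705)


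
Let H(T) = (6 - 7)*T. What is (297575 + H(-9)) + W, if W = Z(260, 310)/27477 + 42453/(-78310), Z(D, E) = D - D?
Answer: 23303760587/78310 ≈ 2.9758e+5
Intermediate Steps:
H(T) = -T
Z(D, E) = 0
W = -42453/78310 (W = 0/27477 + 42453/(-78310) = 0*(1/27477) + 42453*(-1/78310) = 0 - 42453/78310 = -42453/78310 ≈ -0.54211)
(297575 + H(-9)) + W = (297575 - 1*(-9)) - 42453/78310 = (297575 + 9) - 42453/78310 = 297584 - 42453/78310 = 23303760587/78310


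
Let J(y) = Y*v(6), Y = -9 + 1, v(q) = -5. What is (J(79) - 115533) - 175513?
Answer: -291006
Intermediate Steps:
Y = -8
J(y) = 40 (J(y) = -8*(-5) = 40)
(J(79) - 115533) - 175513 = (40 - 115533) - 175513 = -115493 - 175513 = -291006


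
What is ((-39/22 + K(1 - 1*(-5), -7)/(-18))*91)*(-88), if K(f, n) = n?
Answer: 99736/9 ≈ 11082.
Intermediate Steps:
((-39/22 + K(1 - 1*(-5), -7)/(-18))*91)*(-88) = ((-39/22 - 7/(-18))*91)*(-88) = ((-39*1/22 - 7*(-1/18))*91)*(-88) = ((-39/22 + 7/18)*91)*(-88) = -137/99*91*(-88) = -12467/99*(-88) = 99736/9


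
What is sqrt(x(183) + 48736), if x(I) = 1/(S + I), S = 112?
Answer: sqrt(4241250695)/295 ≈ 220.76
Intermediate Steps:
x(I) = 1/(112 + I)
sqrt(x(183) + 48736) = sqrt(1/(112 + 183) + 48736) = sqrt(1/295 + 48736) = sqrt(14377121/295) = sqrt(4241250695)/295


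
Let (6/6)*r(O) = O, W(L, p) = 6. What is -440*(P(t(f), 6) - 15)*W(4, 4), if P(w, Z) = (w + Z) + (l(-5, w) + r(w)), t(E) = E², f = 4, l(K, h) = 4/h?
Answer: -61380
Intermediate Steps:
r(O) = O
P(w, Z) = Z + 2*w + 4/w (P(w, Z) = (w + Z) + (4/w + w) = (Z + w) + (w + 4/w) = Z + 2*w + 4/w)
-440*(P(t(f), 6) - 15)*W(4, 4) = -440*((6 + 2*4² + 4/(4²)) - 15)*6 = -440*((6 + 2*16 + 4/16) - 15)*6 = -440*((6 + 32 + 4*(1/16)) - 15)*6 = -440*((6 + 32 + ¼) - 15)*6 = -440*(153/4 - 15)*6 = -10230*6 = -440*279/2 = -61380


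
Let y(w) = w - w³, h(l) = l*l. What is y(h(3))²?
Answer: 518400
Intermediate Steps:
h(l) = l²
y(h(3))² = (3² - (3²)³)² = (9 - 1*9³)² = (9 - 1*729)² = (9 - 729)² = (-720)² = 518400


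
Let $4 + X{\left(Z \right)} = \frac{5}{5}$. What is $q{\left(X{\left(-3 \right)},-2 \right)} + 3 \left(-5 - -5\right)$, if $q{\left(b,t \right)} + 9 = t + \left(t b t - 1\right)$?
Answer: $-24$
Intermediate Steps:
$X{\left(Z \right)} = -3$ ($X{\left(Z \right)} = -4 + \frac{5}{5} = -4 + 5 \cdot \frac{1}{5} = -4 + 1 = -3$)
$q{\left(b,t \right)} = -10 + t + b t^{2}$ ($q{\left(b,t \right)} = -9 + \left(t + \left(t b t - 1\right)\right) = -9 + \left(t + \left(b t t - 1\right)\right) = -9 + \left(t + \left(b t^{2} - 1\right)\right) = -9 + \left(t + \left(-1 + b t^{2}\right)\right) = -9 + \left(-1 + t + b t^{2}\right) = -10 + t + b t^{2}$)
$q{\left(X{\left(-3 \right)},-2 \right)} + 3 \left(-5 - -5\right) = \left(-10 - 2 - 3 \left(-2\right)^{2}\right) + 3 \left(-5 - -5\right) = \left(-10 - 2 - 12\right) + 3 \left(-5 + 5\right) = \left(-10 - 2 - 12\right) + 3 \cdot 0 = -24 + 0 = -24$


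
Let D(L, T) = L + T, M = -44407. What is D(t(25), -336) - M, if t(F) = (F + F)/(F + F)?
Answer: 44072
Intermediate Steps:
t(F) = 1 (t(F) = (2*F)/((2*F)) = (2*F)*(1/(2*F)) = 1)
D(t(25), -336) - M = (1 - 336) - 1*(-44407) = -335 + 44407 = 44072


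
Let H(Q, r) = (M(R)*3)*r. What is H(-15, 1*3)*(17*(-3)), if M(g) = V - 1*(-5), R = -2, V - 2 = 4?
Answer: -5049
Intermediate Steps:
V = 6 (V = 2 + 4 = 6)
M(g) = 11 (M(g) = 6 - 1*(-5) = 6 + 5 = 11)
H(Q, r) = 33*r (H(Q, r) = (11*3)*r = 33*r)
H(-15, 1*3)*(17*(-3)) = (33*(1*3))*(17*(-3)) = (33*3)*(-51) = 99*(-51) = -5049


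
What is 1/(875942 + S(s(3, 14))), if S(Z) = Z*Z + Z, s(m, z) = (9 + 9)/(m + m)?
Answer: 1/875954 ≈ 1.1416e-6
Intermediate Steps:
s(m, z) = 9/m (s(m, z) = 18/((2*m)) = 18*(1/(2*m)) = 9/m)
S(Z) = Z + Z² (S(Z) = Z² + Z = Z + Z²)
1/(875942 + S(s(3, 14))) = 1/(875942 + (9/3)*(1 + 9/3)) = 1/(875942 + (9*(⅓))*(1 + 9*(⅓))) = 1/(875942 + 3*(1 + 3)) = 1/(875942 + 3*4) = 1/(875942 + 12) = 1/875954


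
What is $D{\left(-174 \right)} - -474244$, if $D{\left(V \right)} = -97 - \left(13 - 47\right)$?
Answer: $474181$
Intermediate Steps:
$D{\left(V \right)} = -63$ ($D{\left(V \right)} = -97 - -34 = -97 + 34 = -63$)
$D{\left(-174 \right)} - -474244 = -63 - -474244 = -63 + 474244 = 474181$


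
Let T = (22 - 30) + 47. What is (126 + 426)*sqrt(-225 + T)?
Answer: 552*I*sqrt(186) ≈ 7528.3*I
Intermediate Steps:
T = 39 (T = -8 + 47 = 39)
(126 + 426)*sqrt(-225 + T) = (126 + 426)*sqrt(-225 + 39) = 552*sqrt(-186) = 552*(I*sqrt(186)) = 552*I*sqrt(186)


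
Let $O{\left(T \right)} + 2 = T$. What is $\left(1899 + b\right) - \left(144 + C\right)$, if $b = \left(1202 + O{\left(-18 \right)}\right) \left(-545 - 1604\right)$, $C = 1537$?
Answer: $-2539900$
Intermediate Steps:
$O{\left(T \right)} = -2 + T$
$b = -2540118$ ($b = \left(1202 - 20\right) \left(-545 - 1604\right) = \left(1202 - 20\right) \left(-2149\right) = 1182 \left(-2149\right) = -2540118$)
$\left(1899 + b\right) - \left(144 + C\right) = \left(1899 - 2540118\right) - 1681 = -2538219 - 1681 = -2539900$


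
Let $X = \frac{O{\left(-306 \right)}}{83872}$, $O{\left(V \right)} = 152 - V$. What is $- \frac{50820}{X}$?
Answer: $- \frac{2131187520}{229} \approx -9.3065 \cdot 10^{6}$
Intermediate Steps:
$X = \frac{229}{41936}$ ($X = \frac{152 - -306}{83872} = \left(152 + 306\right) \frac{1}{83872} = 458 \cdot \frac{1}{83872} = \frac{229}{41936} \approx 0.0054607$)
$- \frac{50820}{X} = - \frac{50820}{\frac{229}{41936}} = \left(-50820\right) \frac{41936}{229} = - \frac{2131187520}{229}$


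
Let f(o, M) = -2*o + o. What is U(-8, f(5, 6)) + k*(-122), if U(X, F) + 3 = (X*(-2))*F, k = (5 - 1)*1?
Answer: -571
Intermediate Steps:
f(o, M) = -o
k = 4 (k = 4*1 = 4)
U(X, F) = -3 - 2*F*X (U(X, F) = -3 + (X*(-2))*F = -3 + (-2*X)*F = -3 - 2*F*X)
U(-8, f(5, 6)) + k*(-122) = (-3 - 2*(-1*5)*(-8)) + 4*(-122) = (-3 - 2*(-5)*(-8)) - 488 = (-3 - 80) - 488 = -83 - 488 = -571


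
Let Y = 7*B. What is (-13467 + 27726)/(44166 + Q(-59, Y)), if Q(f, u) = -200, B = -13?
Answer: 14259/43966 ≈ 0.32432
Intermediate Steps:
Y = -91 (Y = 7*(-13) = -91)
(-13467 + 27726)/(44166 + Q(-59, Y)) = (-13467 + 27726)/(44166 - 200) = 14259/43966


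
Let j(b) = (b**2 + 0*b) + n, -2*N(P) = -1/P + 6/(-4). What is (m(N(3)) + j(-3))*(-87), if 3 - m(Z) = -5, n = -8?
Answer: -783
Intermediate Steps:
N(P) = 3/4 + 1/(2*P) (N(P) = -(-1/P + 6/(-4))/2 = -(-1/P + 6*(-1/4))/2 = -(-1/P - 3/2)/2 = -(-3/2 - 1/P)/2 = 3/4 + 1/(2*P))
m(Z) = 8 (m(Z) = 3 - 1*(-5) = 3 + 5 = 8)
j(b) = -8 + b**2 (j(b) = (b**2 + 0*b) - 8 = (b**2 + 0) - 8 = b**2 - 8 = -8 + b**2)
(m(N(3)) + j(-3))*(-87) = (8 + (-8 + (-3)**2))*(-87) = (8 + (-8 + 9))*(-87) = (8 + 1)*(-87) = 9*(-87) = -783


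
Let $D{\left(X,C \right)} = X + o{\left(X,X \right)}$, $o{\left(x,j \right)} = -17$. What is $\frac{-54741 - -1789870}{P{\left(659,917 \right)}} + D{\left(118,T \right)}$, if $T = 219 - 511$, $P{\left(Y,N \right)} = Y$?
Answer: $\frac{1801688}{659} \approx 2734.0$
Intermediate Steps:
$T = -292$
$D{\left(X,C \right)} = -17 + X$ ($D{\left(X,C \right)} = X - 17 = -17 + X$)
$\frac{-54741 - -1789870}{P{\left(659,917 \right)}} + D{\left(118,T \right)} = \frac{-54741 - -1789870}{659} + \left(-17 + 118\right) = \left(-54741 + 1789870\right) \frac{1}{659} + 101 = 1735129 \cdot \frac{1}{659} + 101 = \frac{1735129}{659} + 101 = \frac{1801688}{659}$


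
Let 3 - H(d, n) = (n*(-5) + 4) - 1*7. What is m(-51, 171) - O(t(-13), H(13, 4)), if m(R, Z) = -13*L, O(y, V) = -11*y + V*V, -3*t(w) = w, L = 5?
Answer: -2080/3 ≈ -693.33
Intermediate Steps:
t(w) = -w/3
H(d, n) = 6 + 5*n (H(d, n) = 3 - ((n*(-5) + 4) - 1*7) = 3 - ((-5*n + 4) - 7) = 3 - ((4 - 5*n) - 7) = 3 - (-3 - 5*n) = 3 + (3 + 5*n) = 6 + 5*n)
O(y, V) = V**2 - 11*y (O(y, V) = -11*y + V**2 = V**2 - 11*y)
m(R, Z) = -65 (m(R, Z) = -13*5 = -65)
m(-51, 171) - O(t(-13), H(13, 4)) = -65 - ((6 + 5*4)**2 - (-11)*(-13)/3) = -65 - ((6 + 20)**2 - 11*13/3) = -65 - (26**2 - 143/3) = -65 - (676 - 143/3) = -65 - 1*1885/3 = -65 - 1885/3 = -2080/3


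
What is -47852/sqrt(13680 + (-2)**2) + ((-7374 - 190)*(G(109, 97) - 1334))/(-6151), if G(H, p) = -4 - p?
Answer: -10854340/6151 - 23926*sqrt(3421)/3421 ≈ -2173.7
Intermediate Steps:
-47852/sqrt(13680 + (-2)**2) + ((-7374 - 190)*(G(109, 97) - 1334))/(-6151) = -47852/sqrt(13680 + (-2)**2) + ((-7374 - 190)*((-4 - 1*97) - 1334))/(-6151) = -47852/sqrt(13680 + 4) - 7564*((-4 - 97) - 1334)*(-1/6151) = -47852*sqrt(3421)/6842 - 7564*(-101 - 1334)*(-1/6151) = -47852*sqrt(3421)/6842 - 7564*(-1435)*(-1/6151) = -23926*sqrt(3421)/3421 + 10854340*(-1/6151) = -23926*sqrt(3421)/3421 - 10854340/6151 = -10854340/6151 - 23926*sqrt(3421)/3421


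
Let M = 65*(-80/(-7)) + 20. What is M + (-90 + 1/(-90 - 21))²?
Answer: 764534707/86247 ≈ 8864.5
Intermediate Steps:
M = 5340/7 (M = 65*(-80*(-⅐)) + 20 = 65*(80/7) + 20 = 5200/7 + 20 = 5340/7 ≈ 762.86)
M + (-90 + 1/(-90 - 21))² = 5340/7 + (-90 + 1/(-90 - 21))² = 5340/7 + (-90 + 1/(-111))² = 5340/7 + (-90 - 1/111)² = 5340/7 + (-9991/111)² = 5340/7 + 99820081/12321 = 764534707/86247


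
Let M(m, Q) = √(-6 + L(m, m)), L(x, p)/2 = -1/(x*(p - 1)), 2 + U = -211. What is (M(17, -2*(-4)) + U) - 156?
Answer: -369 + I*√27778/68 ≈ -369.0 + 2.451*I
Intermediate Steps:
U = -213 (U = -2 - 211 = -213)
L(x, p) = -2/(x*(-1 + p)) (L(x, p) = 2*(-1/(x*(p - 1))) = 2*(-1/(x*(-1 + p))) = -2/(x*(-1 + p)))
M(m, Q) = √(-6 - 2/(m*(-1 + m)))
(M(17, -2*(-4)) + U) - 156 = (√(-6 - 2/(17*(-1 + 17))) - 213) - 156 = (√(-6 - 2*1/17/16) - 213) - 156 = (√(-6 - 2*1/17*1/16) - 213) - 156 = (√(-6 - 1/136) - 213) - 156 = (√(-817/136) - 213) - 156 = (I*√27778/68 - 213) - 156 = (-213 + I*√27778/68) - 156 = -369 + I*√27778/68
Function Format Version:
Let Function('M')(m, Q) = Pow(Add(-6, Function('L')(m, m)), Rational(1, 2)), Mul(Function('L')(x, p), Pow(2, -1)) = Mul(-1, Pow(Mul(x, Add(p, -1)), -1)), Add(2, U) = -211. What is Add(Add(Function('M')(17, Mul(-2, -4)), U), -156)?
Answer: Add(-369, Mul(Rational(1, 68), I, Pow(27778, Rational(1, 2)))) ≈ Add(-369.00, Mul(2.4510, I))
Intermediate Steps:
U = -213 (U = Add(-2, -211) = -213)
Function('L')(x, p) = Mul(-2, Pow(x, -1), Pow(Add(-1, p), -1)) (Function('L')(x, p) = Mul(2, Mul(-1, Pow(Mul(x, Add(p, -1)), -1))) = Mul(2, Mul(-1, Pow(Mul(x, Add(-1, p)), -1))) = Mul(2, Mul(-1, Mul(Pow(x, -1), Pow(Add(-1, p), -1)))) = Mul(2, Mul(-1, Pow(x, -1), Pow(Add(-1, p), -1))) = Mul(-2, Pow(x, -1), Pow(Add(-1, p), -1)))
Function('M')(m, Q) = Pow(Add(-6, Mul(-2, Pow(m, -1), Pow(Add(-1, m), -1))), Rational(1, 2))
Add(Add(Function('M')(17, Mul(-2, -4)), U), -156) = Add(Add(Pow(Add(-6, Mul(-2, Pow(17, -1), Pow(Add(-1, 17), -1))), Rational(1, 2)), -213), -156) = Add(Add(Pow(Add(-6, Mul(-2, Rational(1, 17), Pow(16, -1))), Rational(1, 2)), -213), -156) = Add(Add(Pow(Add(-6, Mul(-2, Rational(1, 17), Rational(1, 16))), Rational(1, 2)), -213), -156) = Add(Add(Pow(Add(-6, Rational(-1, 136)), Rational(1, 2)), -213), -156) = Add(Add(Pow(Rational(-817, 136), Rational(1, 2)), -213), -156) = Add(Add(Mul(Rational(1, 68), I, Pow(27778, Rational(1, 2))), -213), -156) = Add(Add(-213, Mul(Rational(1, 68), I, Pow(27778, Rational(1, 2)))), -156) = Add(-369, Mul(Rational(1, 68), I, Pow(27778, Rational(1, 2))))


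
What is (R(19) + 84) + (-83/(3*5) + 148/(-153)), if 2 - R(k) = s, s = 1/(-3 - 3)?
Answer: 121889/1530 ≈ 79.666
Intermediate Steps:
s = -1/6 (s = 1/(-6) = -1/6 ≈ -0.16667)
R(k) = 13/6 (R(k) = 2 - 1*(-1/6) = 2 + 1/6 = 13/6)
(R(19) + 84) + (-83/(3*5) + 148/(-153)) = (13/6 + 84) + (-83/(3*5) + 148/(-153)) = 517/6 + (-83/15 + 148*(-1/153)) = 517/6 + (-83*1/15 - 148/153) = 517/6 + (-83/15 - 148/153) = 517/6 - 4973/765 = 121889/1530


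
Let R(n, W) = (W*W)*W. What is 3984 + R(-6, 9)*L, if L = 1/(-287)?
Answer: 1142679/287 ≈ 3981.5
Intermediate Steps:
R(n, W) = W**3 (R(n, W) = W**2*W = W**3)
L = -1/287 ≈ -0.0034843
3984 + R(-6, 9)*L = 3984 + 9**3*(-1/287) = 3984 + 729*(-1/287) = 3984 - 729/287 = 1142679/287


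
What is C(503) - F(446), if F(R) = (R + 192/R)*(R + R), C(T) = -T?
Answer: -398719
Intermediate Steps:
F(R) = 2*R*(R + 192/R) (F(R) = (R + 192/R)*(2*R) = 2*R*(R + 192/R))
C(503) - F(446) = -1*503 - (384 + 2*446²) = -503 - (384 + 2*198916) = -503 - (384 + 397832) = -503 - 1*398216 = -503 - 398216 = -398719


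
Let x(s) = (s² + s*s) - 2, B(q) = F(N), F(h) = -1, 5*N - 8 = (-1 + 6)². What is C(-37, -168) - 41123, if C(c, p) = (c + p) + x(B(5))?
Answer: -41328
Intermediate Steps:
N = 33/5 (N = 8/5 + (-1 + 6)²/5 = 8/5 + (⅕)*5² = 8/5 + (⅕)*25 = 8/5 + 5 = 33/5 ≈ 6.6000)
B(q) = -1
x(s) = -2 + 2*s² (x(s) = (s² + s²) - 2 = 2*s² - 2 = -2 + 2*s²)
C(c, p) = c + p (C(c, p) = (c + p) + (-2 + 2*(-1)²) = (c + p) + (-2 + 2*1) = (c + p) + (-2 + 2) = (c + p) + 0 = c + p)
C(-37, -168) - 41123 = (-37 - 168) - 41123 = -205 - 41123 = -41328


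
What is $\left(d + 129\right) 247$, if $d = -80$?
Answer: $12103$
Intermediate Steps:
$\left(d + 129\right) 247 = \left(-80 + 129\right) 247 = 49 \cdot 247 = 12103$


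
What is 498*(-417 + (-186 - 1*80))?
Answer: -340134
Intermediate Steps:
498*(-417 + (-186 - 1*80)) = 498*(-417 + (-186 - 80)) = 498*(-417 - 266) = 498*(-683) = -340134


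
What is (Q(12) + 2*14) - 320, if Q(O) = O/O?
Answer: -291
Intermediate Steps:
Q(O) = 1
(Q(12) + 2*14) - 320 = (1 + 2*14) - 320 = (1 + 28) - 320 = 29 - 320 = -291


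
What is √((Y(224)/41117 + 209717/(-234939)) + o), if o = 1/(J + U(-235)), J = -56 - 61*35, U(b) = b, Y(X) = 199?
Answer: I*√487813327472434235142623658/23435128129638 ≈ 0.94245*I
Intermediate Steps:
J = -2191 (J = -56 - 2135 = -2191)
o = -1/2426 (o = 1/(-2191 - 235) = 1/(-2426) = -1/2426 ≈ -0.00041220)
√((Y(224)/41117 + 209717/(-234939)) + o) = √((199/41117 + 209717/(-234939)) - 1/2426) = √((199*(1/41117) + 209717*(-1/234939)) - 1/2426) = √((199/41117 - 209717/234939) - 1/2426) = √(-8576181028/9659986863 - 1/2426) = √(-20815475160791/23435128129638) = I*√487813327472434235142623658/23435128129638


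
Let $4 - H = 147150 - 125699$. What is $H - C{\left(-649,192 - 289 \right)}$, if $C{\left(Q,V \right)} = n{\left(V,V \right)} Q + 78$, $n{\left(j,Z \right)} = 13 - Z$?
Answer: $49865$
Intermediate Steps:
$C{\left(Q,V \right)} = 78 + Q \left(13 - V\right)$ ($C{\left(Q,V \right)} = \left(13 - V\right) Q + 78 = Q \left(13 - V\right) + 78 = 78 + Q \left(13 - V\right)$)
$H = -21447$ ($H = 4 - \left(147150 - 125699\right) = 4 - 21451 = -21447$)
$H - C{\left(-649,192 - 289 \right)} = -21447 - \left(78 - - 649 \left(-13 + \left(192 - 289\right)\right)\right) = -21447 - \left(78 - - 649 \left(-13 - 97\right)\right) = -21447 - \left(78 - \left(-649\right) \left(-110\right)\right) = -21447 - \left(78 - 71390\right) = -21447 - -71312 = -21447 + 71312 = 49865$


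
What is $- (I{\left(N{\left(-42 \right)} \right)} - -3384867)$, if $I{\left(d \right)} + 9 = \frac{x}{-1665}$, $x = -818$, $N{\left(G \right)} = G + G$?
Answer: $- \frac{5635789388}{1665} \approx -3.3849 \cdot 10^{6}$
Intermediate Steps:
$N{\left(G \right)} = 2 G$
$I{\left(d \right)} = - \frac{14167}{1665}$ ($I{\left(d \right)} = -9 - \frac{818}{-1665} = -9 - - \frac{818}{1665} = -9 + \frac{818}{1665} = - \frac{14167}{1665}$)
$- (I{\left(N{\left(-42 \right)} \right)} - -3384867) = - (- \frac{14167}{1665} - -3384867) = - (- \frac{14167}{1665} + 3384867) = \left(-1\right) \frac{5635789388}{1665} = - \frac{5635789388}{1665}$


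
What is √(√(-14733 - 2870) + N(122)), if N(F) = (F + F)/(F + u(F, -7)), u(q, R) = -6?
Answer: √(1769 + 841*I*√17603)/29 ≈ 8.2096 + 8.0805*I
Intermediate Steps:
N(F) = 2*F/(-6 + F) (N(F) = (F + F)/(F - 6) = (2*F)/(-6 + F) = 2*F/(-6 + F))
√(√(-14733 - 2870) + N(122)) = √(√(-14733 - 2870) + 2*122/(-6 + 122)) = √(√(-17603) + 2*122/116) = √(I*√17603 + 2*122*(1/116)) = √(I*√17603 + 61/29) = √(61/29 + I*√17603)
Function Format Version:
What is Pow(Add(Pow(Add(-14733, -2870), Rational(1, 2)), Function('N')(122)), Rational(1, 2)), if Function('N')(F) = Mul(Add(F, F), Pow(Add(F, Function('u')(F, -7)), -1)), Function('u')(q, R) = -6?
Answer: Mul(Rational(1, 29), Pow(Add(1769, Mul(841, I, Pow(17603, Rational(1, 2)))), Rational(1, 2))) ≈ Add(8.2096, Mul(8.0805, I))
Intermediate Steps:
Function('N')(F) = Mul(2, F, Pow(Add(-6, F), -1)) (Function('N')(F) = Mul(Add(F, F), Pow(Add(F, -6), -1)) = Mul(Mul(2, F), Pow(Add(-6, F), -1)) = Mul(2, F, Pow(Add(-6, F), -1)))
Pow(Add(Pow(Add(-14733, -2870), Rational(1, 2)), Function('N')(122)), Rational(1, 2)) = Pow(Add(Pow(Add(-14733, -2870), Rational(1, 2)), Mul(2, 122, Pow(Add(-6, 122), -1))), Rational(1, 2)) = Pow(Add(Pow(-17603, Rational(1, 2)), Mul(2, 122, Pow(116, -1))), Rational(1, 2)) = Pow(Add(Mul(I, Pow(17603, Rational(1, 2))), Mul(2, 122, Rational(1, 116))), Rational(1, 2)) = Pow(Add(Mul(I, Pow(17603, Rational(1, 2))), Rational(61, 29)), Rational(1, 2)) = Pow(Add(Rational(61, 29), Mul(I, Pow(17603, Rational(1, 2)))), Rational(1, 2))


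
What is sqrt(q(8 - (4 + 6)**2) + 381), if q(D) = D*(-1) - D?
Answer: sqrt(565) ≈ 23.770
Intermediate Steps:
q(D) = -2*D (q(D) = -D - D = -2*D)
sqrt(q(8 - (4 + 6)**2) + 381) = sqrt(-2*(8 - (4 + 6)**2) + 381) = sqrt(-2*(8 - 1*10**2) + 381) = sqrt(-2*(8 - 1*100) + 381) = sqrt(-2*(8 - 100) + 381) = sqrt(-2*(-92) + 381) = sqrt(184 + 381) = sqrt(565)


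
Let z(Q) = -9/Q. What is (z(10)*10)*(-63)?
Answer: 567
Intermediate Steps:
(z(10)*10)*(-63) = (-9/10*10)*(-63) = (-9*⅒*10)*(-63) = -9/10*10*(-63) = -9*(-63) = 567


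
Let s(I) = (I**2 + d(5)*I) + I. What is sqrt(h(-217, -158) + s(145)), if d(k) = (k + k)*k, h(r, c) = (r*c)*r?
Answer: 7*I*sqrt(151258) ≈ 2722.4*I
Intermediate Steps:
h(r, c) = c*r**2 (h(r, c) = (c*r)*r = c*r**2)
d(k) = 2*k**2 (d(k) = (2*k)*k = 2*k**2)
s(I) = I**2 + 51*I (s(I) = (I**2 + (2*5**2)*I) + I = (I**2 + (2*25)*I) + I = (I**2 + 50*I) + I = I**2 + 51*I)
sqrt(h(-217, -158) + s(145)) = sqrt(-158*(-217)**2 + 145*(51 + 145)) = sqrt(-158*47089 + 145*196) = sqrt(-7440062 + 28420) = sqrt(-7411642) = 7*I*sqrt(151258)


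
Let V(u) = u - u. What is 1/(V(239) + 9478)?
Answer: 1/9478 ≈ 0.00010551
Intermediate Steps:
V(u) = 0
1/(V(239) + 9478) = 1/(0 + 9478) = 1/9478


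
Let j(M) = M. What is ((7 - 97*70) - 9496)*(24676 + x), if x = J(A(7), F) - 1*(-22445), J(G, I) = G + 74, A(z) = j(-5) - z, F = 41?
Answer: -768092057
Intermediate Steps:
A(z) = -5 - z
J(G, I) = 74 + G
x = 22507 (x = (74 + (-5 - 1*7)) - 1*(-22445) = (74 + (-5 - 7)) + 22445 = (74 - 12) + 22445 = 62 + 22445 = 22507)
((7 - 97*70) - 9496)*(24676 + x) = ((7 - 97*70) - 9496)*(24676 + 22507) = ((7 - 6790) - 9496)*47183 = (-6783 - 9496)*47183 = -16279*47183 = -768092057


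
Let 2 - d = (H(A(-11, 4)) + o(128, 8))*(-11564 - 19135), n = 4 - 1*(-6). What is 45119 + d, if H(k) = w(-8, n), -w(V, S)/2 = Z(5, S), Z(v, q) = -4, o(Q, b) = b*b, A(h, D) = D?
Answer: 2255449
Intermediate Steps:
o(Q, b) = b²
n = 10 (n = 4 + 6 = 10)
w(V, S) = 8 (w(V, S) = -2*(-4) = 8)
H(k) = 8
d = 2210330 (d = 2 - (8 + 8²)*(-11564 - 19135) = 2 - (8 + 64)*(-30699) = 2 - 72*(-30699) = 2 - 1*(-2210328) = 2 + 2210328 = 2210330)
45119 + d = 45119 + 2210330 = 2255449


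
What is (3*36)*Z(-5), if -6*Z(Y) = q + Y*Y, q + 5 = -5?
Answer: -270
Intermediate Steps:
q = -10 (q = -5 - 5 = -10)
Z(Y) = 5/3 - Y²/6 (Z(Y) = -(-10 + Y*Y)/6 = -(-10 + Y²)/6 = 5/3 - Y²/6)
(3*36)*Z(-5) = (3*36)*(5/3 - ⅙*(-5)²) = 108*(5/3 - ⅙*25) = 108*(5/3 - 25/6) = 108*(-5/2) = -270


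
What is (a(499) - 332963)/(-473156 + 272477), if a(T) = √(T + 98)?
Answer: 332963/200679 - √597/200679 ≈ 1.6591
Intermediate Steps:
a(T) = √(98 + T)
(a(499) - 332963)/(-473156 + 272477) = (√(98 + 499) - 332963)/(-473156 + 272477) = (√597 - 332963)/(-200679) = (-332963 + √597)*(-1/200679) = 332963/200679 - √597/200679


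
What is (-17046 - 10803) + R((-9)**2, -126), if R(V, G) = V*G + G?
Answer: -38181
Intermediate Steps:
R(V, G) = G + G*V (R(V, G) = G*V + G = G + G*V)
(-17046 - 10803) + R((-9)**2, -126) = (-17046 - 10803) - 126*(1 + (-9)**2) = -27849 - 126*(1 + 81) = -27849 - 126*82 = -27849 - 10332 = -38181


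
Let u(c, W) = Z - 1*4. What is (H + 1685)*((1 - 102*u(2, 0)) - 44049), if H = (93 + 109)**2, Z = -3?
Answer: -1841218326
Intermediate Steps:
u(c, W) = -7 (u(c, W) = -3 - 1*4 = -3 - 4 = -7)
H = 40804 (H = 202**2 = 40804)
(H + 1685)*((1 - 102*u(2, 0)) - 44049) = (40804 + 1685)*((1 - 102*(-7)) - 44049) = 42489*((1 + 714) - 44049) = 42489*(715 - 44049) = 42489*(-43334) = -1841218326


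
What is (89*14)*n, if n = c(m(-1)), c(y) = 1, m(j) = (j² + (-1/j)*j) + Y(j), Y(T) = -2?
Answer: 1246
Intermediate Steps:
m(j) = -3 + j² (m(j) = (j² + (-1/j)*j) - 2 = (j² - 1) - 2 = (-1 + j²) - 2 = -3 + j²)
n = 1
(89*14)*n = (89*14)*1 = 1246*1 = 1246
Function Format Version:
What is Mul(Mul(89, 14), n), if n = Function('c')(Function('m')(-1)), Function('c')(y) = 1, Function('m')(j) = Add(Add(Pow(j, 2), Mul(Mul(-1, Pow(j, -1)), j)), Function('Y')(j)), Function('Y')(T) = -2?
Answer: 1246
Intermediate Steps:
Function('m')(j) = Add(-3, Pow(j, 2)) (Function('m')(j) = Add(Add(Pow(j, 2), Mul(Mul(-1, Pow(j, -1)), j)), -2) = Add(Add(Pow(j, 2), -1), -2) = Add(Add(-1, Pow(j, 2)), -2) = Add(-3, Pow(j, 2)))
n = 1
Mul(Mul(89, 14), n) = Mul(Mul(89, 14), 1) = Mul(1246, 1) = 1246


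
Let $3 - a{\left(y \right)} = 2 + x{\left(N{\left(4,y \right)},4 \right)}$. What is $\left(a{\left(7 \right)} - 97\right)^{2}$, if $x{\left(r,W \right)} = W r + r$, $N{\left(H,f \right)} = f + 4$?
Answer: $22801$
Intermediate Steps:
$N{\left(H,f \right)} = 4 + f$
$x{\left(r,W \right)} = r + W r$
$a{\left(y \right)} = -19 - 5 y$ ($a{\left(y \right)} = 3 - \left(2 + \left(4 + y\right) \left(1 + 4\right)\right) = 3 - \left(2 + \left(4 + y\right) 5\right) = 3 - \left(2 + \left(20 + 5 y\right)\right) = 3 - \left(22 + 5 y\right) = -19 - 5 y$)
$\left(a{\left(7 \right)} - 97\right)^{2} = \left(\left(-19 - 35\right) - 97\right)^{2} = \left(-54 - 97\right)^{2} = \left(-151\right)^{2} = 22801$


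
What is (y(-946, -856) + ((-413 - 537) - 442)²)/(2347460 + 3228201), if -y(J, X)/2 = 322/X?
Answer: 414660257/1193191454 ≈ 0.34752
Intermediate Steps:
y(J, X) = -644/X
(y(-946, -856) + ((-413 - 537) - 442)²)/(2347460 + 3228201) = (-644/(-856) + ((-413 - 537) - 442)²)/(2347460 + 3228201) = (-644*(-1/856) + (-950 - 442)²)/5575661 = (161/214 + (-1392)²)*(1/5575661) = (161/214 + 1937664)*(1/5575661) = (414660257/214)*(1/5575661) = 414660257/1193191454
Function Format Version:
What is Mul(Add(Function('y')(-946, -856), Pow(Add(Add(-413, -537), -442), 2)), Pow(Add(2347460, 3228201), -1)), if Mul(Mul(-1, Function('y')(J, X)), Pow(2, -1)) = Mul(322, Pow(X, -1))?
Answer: Rational(414660257, 1193191454) ≈ 0.34752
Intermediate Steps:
Function('y')(J, X) = Mul(-644, Pow(X, -1)) (Function('y')(J, X) = Mul(-2, Mul(322, Pow(X, -1))) = Mul(-644, Pow(X, -1)))
Mul(Add(Function('y')(-946, -856), Pow(Add(Add(-413, -537), -442), 2)), Pow(Add(2347460, 3228201), -1)) = Mul(Add(Mul(-644, Pow(-856, -1)), Pow(Add(Add(-413, -537), -442), 2)), Pow(Add(2347460, 3228201), -1)) = Mul(Add(Mul(-644, Rational(-1, 856)), Pow(Add(-950, -442), 2)), Pow(5575661, -1)) = Mul(Add(Rational(161, 214), Pow(-1392, 2)), Rational(1, 5575661)) = Mul(Add(Rational(161, 214), 1937664), Rational(1, 5575661)) = Mul(Rational(414660257, 214), Rational(1, 5575661)) = Rational(414660257, 1193191454)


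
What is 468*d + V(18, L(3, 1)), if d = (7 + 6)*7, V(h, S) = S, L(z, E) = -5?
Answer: 42583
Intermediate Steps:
d = 91 (d = 13*7 = 91)
468*d + V(18, L(3, 1)) = 468*91 - 5 = 42588 - 5 = 42583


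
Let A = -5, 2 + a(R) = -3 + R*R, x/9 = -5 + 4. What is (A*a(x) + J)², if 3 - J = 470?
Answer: 717409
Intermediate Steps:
x = -9 (x = 9*(-5 + 4) = 9*(-1) = -9)
a(R) = -5 + R² (a(R) = -2 + (-3 + R*R) = -2 + (-3 + R²) = -5 + R²)
J = -467 (J = 3 - 1*470 = 3 - 470 = -467)
(A*a(x) + J)² = (-5*(-5 + (-9)²) - 467)² = (-5*(-5 + 81) - 467)² = (-5*76 - 467)² = (-380 - 467)² = (-847)² = 717409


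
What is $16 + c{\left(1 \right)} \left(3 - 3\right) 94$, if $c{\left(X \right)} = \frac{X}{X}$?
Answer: $16$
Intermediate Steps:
$c{\left(X \right)} = 1$
$16 + c{\left(1 \right)} \left(3 - 3\right) 94 = 16 + 1 \left(3 - 3\right) 94 = 16 + 1 \cdot 0 \cdot 94 = 16 + 0 \cdot 94 = 16 + 0 = 16$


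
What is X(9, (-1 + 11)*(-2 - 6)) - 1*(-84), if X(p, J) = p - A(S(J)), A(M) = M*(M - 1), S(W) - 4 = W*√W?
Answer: 512081 + 2240*I*√5 ≈ 5.1208e+5 + 5008.8*I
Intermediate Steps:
S(W) = 4 + W^(3/2) (S(W) = 4 + W*√W = 4 + W^(3/2))
A(M) = M*(-1 + M)
X(p, J) = p - (3 + J^(3/2))*(4 + J^(3/2)) (X(p, J) = p - (4 + J^(3/2))*(-1 + (4 + J^(3/2))) = p - (4 + J^(3/2))*(3 + J^(3/2)) = p - (3 + J^(3/2))*(4 + J^(3/2)))
X(9, (-1 + 11)*(-2 - 6)) - 1*(-84) = (-12 + 9 - ((-1 + 11)*(-2 - 6))³ - 7*(-1 + 11)^(3/2)*(-2 - 6)^(3/2)) - 1*(-84) = (-12 + 9 - (10*(-8))³ - 7*(-320*I*√5)) + 84 = (-12 + 9 - 1*(-80)³ - (-2240)*I*√5) + 84 = (-12 + 9 - 1*(-512000) - (-2240)*I*√5) + 84 = (-12 + 9 + 512000 + 2240*I*√5) + 84 = (511997 + 2240*I*√5) + 84 = 512081 + 2240*I*√5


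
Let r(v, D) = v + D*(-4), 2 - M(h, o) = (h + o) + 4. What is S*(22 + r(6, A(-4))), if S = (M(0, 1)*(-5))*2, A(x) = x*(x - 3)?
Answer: -2520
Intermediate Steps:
M(h, o) = -2 - h - o (M(h, o) = 2 - ((h + o) + 4) = 2 - (4 + h + o) = 2 + (-4 - h - o) = -2 - h - o)
A(x) = x*(-3 + x)
r(v, D) = v - 4*D
S = 30 (S = ((-2 - 1*0 - 1*1)*(-5))*2 = ((-2 + 0 - 1)*(-5))*2 = -3*(-5)*2 = 15*2 = 30)
S*(22 + r(6, A(-4))) = 30*(22 + (6 - (-16)*(-3 - 4))) = 30*(22 + (6 - (-16)*(-7))) = 30*(22 + (6 - 4*28)) = 30*(22 + (6 - 112)) = 30*(22 - 106) = 30*(-84) = -2520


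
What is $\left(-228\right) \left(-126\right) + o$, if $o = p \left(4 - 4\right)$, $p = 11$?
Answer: $28728$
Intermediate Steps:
$o = 0$ ($o = 11 \left(4 - 4\right) = 11 \cdot 0 = 0$)
$\left(-228\right) \left(-126\right) + o = \left(-228\right) \left(-126\right) + 0 = 28728 + 0 = 28728$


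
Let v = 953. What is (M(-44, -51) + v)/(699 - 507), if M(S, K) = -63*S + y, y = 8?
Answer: 3733/192 ≈ 19.443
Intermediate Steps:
M(S, K) = 8 - 63*S (M(S, K) = -63*S + 8 = 8 - 63*S)
(M(-44, -51) + v)/(699 - 507) = ((8 - 63*(-44)) + 953)/(699 - 507) = ((8 + 2772) + 953)/192 = (2780 + 953)*(1/192) = 3733*(1/192) = 3733/192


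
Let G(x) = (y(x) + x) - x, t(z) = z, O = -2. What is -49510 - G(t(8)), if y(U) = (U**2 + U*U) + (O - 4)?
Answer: -49632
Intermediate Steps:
y(U) = -6 + 2*U**2 (y(U) = (U**2 + U*U) + (-2 - 4) = (U**2 + U**2) - 6 = 2*U**2 - 6 = -6 + 2*U**2)
G(x) = -6 + 2*x**2 (G(x) = ((-6 + 2*x**2) + x) - x = (-6 + x + 2*x**2) - x = -6 + 2*x**2)
-49510 - G(t(8)) = -49510 - (-6 + 2*8**2) = -49510 - (-6 + 2*64) = -49510 - (-6 + 128) = -49510 - 1*122 = -49510 - 122 = -49632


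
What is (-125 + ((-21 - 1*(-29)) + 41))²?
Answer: 5776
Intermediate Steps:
(-125 + ((-21 - 1*(-29)) + 41))² = (-125 + ((-21 + 29) + 41))² = (-125 + (8 + 41))² = (-125 + 49)² = (-76)² = 5776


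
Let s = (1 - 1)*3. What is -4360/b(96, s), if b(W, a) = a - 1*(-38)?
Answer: -2180/19 ≈ -114.74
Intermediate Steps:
s = 0 (s = 0*3 = 0)
b(W, a) = 38 + a (b(W, a) = a + 38 = 38 + a)
-4360/b(96, s) = -4360/(38 + 0) = -4360/38 = -4360*1/38 = -2180/19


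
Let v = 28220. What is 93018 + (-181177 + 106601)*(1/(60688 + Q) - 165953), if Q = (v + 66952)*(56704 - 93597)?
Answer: 10863584015067207886/877779977 ≈ 1.2376e+10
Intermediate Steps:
Q = -3511180596 (Q = (28220 + 66952)*(56704 - 93597) = 95172*(-36893) = -3511180596)
93018 + (-181177 + 106601)*(1/(60688 + Q) - 165953) = 93018 + (-181177 + 106601)*(1/(60688 - 3511180596) - 165953) = 93018 - 74576*(1/(-3511119908) - 165953) = 93018 - 74576*(-1/3511119908 - 165953) = 93018 - 74576*(-582680882092325/3511119908) = 93018 + 10863502365729307300/877779977 = 10863584015067207886/877779977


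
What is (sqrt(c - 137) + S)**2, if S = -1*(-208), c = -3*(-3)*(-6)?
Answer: (208 + I*sqrt(191))**2 ≈ 43073.0 + 5749.2*I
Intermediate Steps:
c = -54 (c = 9*(-6) = -54)
S = 208
(sqrt(c - 137) + S)**2 = (sqrt(-54 - 137) + 208)**2 = (sqrt(-191) + 208)**2 = (I*sqrt(191) + 208)**2 = (208 + I*sqrt(191))**2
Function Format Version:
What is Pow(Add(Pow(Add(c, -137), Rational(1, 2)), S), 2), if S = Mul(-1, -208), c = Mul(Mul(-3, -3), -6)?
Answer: Pow(Add(208, Mul(I, Pow(191, Rational(1, 2)))), 2) ≈ Add(43073., Mul(5749.2, I))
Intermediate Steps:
c = -54 (c = Mul(9, -6) = -54)
S = 208
Pow(Add(Pow(Add(c, -137), Rational(1, 2)), S), 2) = Pow(Add(Pow(Add(-54, -137), Rational(1, 2)), 208), 2) = Pow(Add(Pow(-191, Rational(1, 2)), 208), 2) = Pow(Add(Mul(I, Pow(191, Rational(1, 2))), 208), 2) = Pow(Add(208, Mul(I, Pow(191, Rational(1, 2)))), 2)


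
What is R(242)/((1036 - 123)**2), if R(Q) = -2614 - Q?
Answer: -2856/833569 ≈ -0.0034262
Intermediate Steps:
R(242)/((1036 - 123)**2) = (-2614 - 1*242)/((1036 - 123)**2) = (-2614 - 242)/(913**2) = -2856/833569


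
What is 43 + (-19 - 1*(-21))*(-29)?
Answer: -15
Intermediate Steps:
43 + (-19 - 1*(-21))*(-29) = 43 + (-19 + 21)*(-29) = 43 + 2*(-29) = 43 - 58 = -15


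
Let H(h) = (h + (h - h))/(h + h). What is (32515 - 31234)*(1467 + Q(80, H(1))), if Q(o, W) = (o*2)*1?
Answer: 2084187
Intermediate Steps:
H(h) = ½ (H(h) = (h + 0)/((2*h)) = h*(1/(2*h)) = ½)
Q(o, W) = 2*o (Q(o, W) = (2*o)*1 = 2*o)
(32515 - 31234)*(1467 + Q(80, H(1))) = (32515 - 31234)*(1467 + 2*80) = 1281*(1467 + 160) = 1281*1627 = 2084187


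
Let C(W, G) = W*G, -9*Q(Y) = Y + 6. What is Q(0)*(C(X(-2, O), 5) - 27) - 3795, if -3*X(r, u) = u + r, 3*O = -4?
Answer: -102079/27 ≈ -3780.7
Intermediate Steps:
O = -4/3 (O = (⅓)*(-4) = -4/3 ≈ -1.3333)
Q(Y) = -⅔ - Y/9 (Q(Y) = -(Y + 6)/9 = -(6 + Y)/9 = -⅔ - Y/9)
X(r, u) = -r/3 - u/3 (X(r, u) = -(u + r)/3 = -(r + u)/3 = -r/3 - u/3)
C(W, G) = G*W
Q(0)*(C(X(-2, O), 5) - 27) - 3795 = (-⅔ - ⅑*0)*(5*(-⅓*(-2) - ⅓*(-4/3)) - 27) - 3795 = (-⅔ + 0)*(5*(⅔ + 4/9) - 27) - 3795 = -2*(5*(10/9) - 27)/3 - 3795 = -2*(50/9 - 27)/3 - 3795 = -⅔*(-193/9) - 3795 = 386/27 - 3795 = -102079/27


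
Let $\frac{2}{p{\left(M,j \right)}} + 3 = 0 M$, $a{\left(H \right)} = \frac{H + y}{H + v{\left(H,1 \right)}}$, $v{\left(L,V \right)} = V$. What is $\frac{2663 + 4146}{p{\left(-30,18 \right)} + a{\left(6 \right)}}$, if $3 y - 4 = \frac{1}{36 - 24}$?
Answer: $\frac{1715868}{97} \approx 17689.0$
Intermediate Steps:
$y = \frac{49}{36}$ ($y = \frac{4}{3} + \frac{1}{3 \left(36 - 24\right)} = \frac{4}{3} + \frac{1}{3 \cdot 12} = \frac{4}{3} + \frac{1}{3} \cdot \frac{1}{12} = \frac{4}{3} + \frac{1}{36} = \frac{49}{36} \approx 1.3611$)
$a{\left(H \right)} = \frac{\frac{49}{36} + H}{1 + H}$ ($a{\left(H \right)} = \frac{H + \frac{49}{36}}{H + 1} = \frac{\frac{49}{36} + H}{1 + H}$)
$p{\left(M,j \right)} = - \frac{2}{3}$ ($p{\left(M,j \right)} = \frac{2}{-3 + 0 M} = \frac{2}{-3 + 0} = \frac{2}{-3} = 2 \left(- \frac{1}{3}\right) = - \frac{2}{3}$)
$\frac{2663 + 4146}{p{\left(-30,18 \right)} + a{\left(6 \right)}} = \frac{2663 + 4146}{- \frac{2}{3} + \frac{\frac{49}{36} + 6}{1 + 6}} = \frac{6809}{- \frac{2}{3} + \frac{1}{7} \cdot \frac{265}{36}} = \frac{6809}{- \frac{2}{3} + \frac{265}{252}} = \frac{6809}{\frac{97}{252}} = 6809 \cdot \frac{252}{97} = \frac{1715868}{97}$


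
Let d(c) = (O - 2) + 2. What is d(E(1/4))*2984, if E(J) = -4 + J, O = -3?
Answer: -8952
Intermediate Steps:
d(c) = -3 (d(c) = (-3 - 2) + 2 = -5 + 2 = -3)
d(E(1/4))*2984 = -3*2984 = -8952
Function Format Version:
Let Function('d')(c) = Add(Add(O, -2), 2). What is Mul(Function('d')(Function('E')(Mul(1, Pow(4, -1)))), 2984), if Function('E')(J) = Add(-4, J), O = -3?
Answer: -8952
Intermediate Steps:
Function('d')(c) = -3 (Function('d')(c) = Add(Add(-3, -2), 2) = Add(-5, 2) = -3)
Mul(Function('d')(Function('E')(Mul(1, Pow(4, -1)))), 2984) = Mul(-3, 2984) = -8952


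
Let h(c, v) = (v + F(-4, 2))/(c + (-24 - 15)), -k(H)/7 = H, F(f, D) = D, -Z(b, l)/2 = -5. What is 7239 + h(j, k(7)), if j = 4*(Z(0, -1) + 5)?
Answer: 151972/21 ≈ 7236.8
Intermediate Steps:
Z(b, l) = 10 (Z(b, l) = -2*(-5) = 10)
k(H) = -7*H
j = 60 (j = 4*(10 + 5) = 4*15 = 60)
h(c, v) = (2 + v)/(-39 + c) (h(c, v) = (v + 2)/(c + (-24 - 15)) = (2 + v)/(c - 39) = (2 + v)/(-39 + c))
7239 + h(j, k(7)) = 7239 + (2 - 7*7)/(-39 + 60) = 7239 + (2 - 49)/21 = 7239 + (1/21)*(-47) = 7239 - 47/21 = 151972/21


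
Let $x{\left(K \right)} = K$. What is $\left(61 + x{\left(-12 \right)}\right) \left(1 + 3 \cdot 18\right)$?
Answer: $2695$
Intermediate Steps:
$\left(61 + x{\left(-12 \right)}\right) \left(1 + 3 \cdot 18\right) = \left(61 - 12\right) \left(1 + 3 \cdot 18\right) = 49 \left(1 + 54\right) = 49 \cdot 55 = 2695$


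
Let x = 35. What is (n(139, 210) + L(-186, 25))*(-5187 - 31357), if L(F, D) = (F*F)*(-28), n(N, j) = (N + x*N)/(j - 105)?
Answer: 1238929744128/35 ≈ 3.5398e+10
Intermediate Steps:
n(N, j) = 36*N/(-105 + j) (n(N, j) = (N + 35*N)/(j - 105) = (36*N)/(-105 + j) = 36*N/(-105 + j))
L(F, D) = -28*F² (L(F, D) = F²*(-28) = -28*F²)
(n(139, 210) + L(-186, 25))*(-5187 - 31357) = (36*139/(-105 + 210) - 28*(-186)²)*(-5187 - 31357) = (36*139/105 - 28*34596)*(-36544) = (36*139*(1/105) - 968688)*(-36544) = (1668/35 - 968688)*(-36544) = -33902412/35*(-36544) = 1238929744128/35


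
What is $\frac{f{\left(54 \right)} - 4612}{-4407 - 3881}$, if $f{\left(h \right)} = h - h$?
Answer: $\frac{1153}{2072} \approx 0.55647$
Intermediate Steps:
$f{\left(h \right)} = 0$
$\frac{f{\left(54 \right)} - 4612}{-4407 - 3881} = \frac{0 - 4612}{-4407 - 3881} = - \frac{4612}{-8288} = \left(-4612\right) \left(- \frac{1}{8288}\right) = \frac{1153}{2072}$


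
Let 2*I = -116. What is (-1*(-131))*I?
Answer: -7598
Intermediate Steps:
I = -58 (I = (1/2)*(-116) = -58)
(-1*(-131))*I = -1*(-131)*(-58) = 131*(-58) = -7598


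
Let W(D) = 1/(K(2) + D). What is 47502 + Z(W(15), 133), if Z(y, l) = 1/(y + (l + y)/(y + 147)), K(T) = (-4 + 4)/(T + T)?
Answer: 763516191/16073 ≈ 47503.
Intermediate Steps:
K(T) = 0 (K(T) = 0/((2*T)) = 0*(1/(2*T)) = 0)
W(D) = 1/D (W(D) = 1/(0 + D) = 1/D)
Z(y, l) = 1/(y + (l + y)/(147 + y))
47502 + Z(W(15), 133) = 47502 + (147 + 1/15)/(133 + (1/15)² + 148/15) = 47502 + (147 + 1/15)/(133 + (1/15)² + 148*(1/15)) = 47502 + (2206/15)/(133 + 1/225 + 148/15) = 47502 + (2206/15)/(32146/225) = 47502 + (225/32146)*(2206/15) = 47502 + 16545/16073 = 763516191/16073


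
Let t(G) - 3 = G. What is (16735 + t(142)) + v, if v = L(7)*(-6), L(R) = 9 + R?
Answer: 16784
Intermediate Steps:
t(G) = 3 + G
v = -96 (v = (9 + 7)*(-6) = 16*(-6) = -96)
(16735 + t(142)) + v = (16735 + (3 + 142)) - 96 = (16735 + 145) - 96 = 16880 - 96 = 16784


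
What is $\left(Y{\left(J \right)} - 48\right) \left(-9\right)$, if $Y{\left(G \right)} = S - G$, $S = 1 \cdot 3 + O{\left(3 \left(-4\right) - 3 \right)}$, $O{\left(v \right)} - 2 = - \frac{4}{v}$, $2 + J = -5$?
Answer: $\frac{1608}{5} \approx 321.6$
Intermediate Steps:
$J = -7$ ($J = -2 - 5 = -7$)
$O{\left(v \right)} = 2 - \frac{4}{v}$
$S = \frac{79}{15}$ ($S = 1 \cdot 3 + \left(2 - \frac{4}{3 \left(-4\right) - 3}\right) = 3 + \left(2 - \frac{4}{-12 - 3}\right) = 3 + \left(2 - \frac{4}{-15}\right) = 3 + \left(2 - - \frac{4}{15}\right) = 3 + \left(2 + \frac{4}{15}\right) = 3 + \frac{34}{15} = \frac{79}{15} \approx 5.2667$)
$Y{\left(G \right)} = \frac{79}{15} - G$
$\left(Y{\left(J \right)} - 48\right) \left(-9\right) = \left(\left(\frac{79}{15} - -7\right) - 48\right) \left(-9\right) = \left(\left(\frac{79}{15} + 7\right) - 48\right) \left(-9\right) = \left(\frac{184}{15} - 48\right) \left(-9\right) = \left(- \frac{536}{15}\right) \left(-9\right) = \frac{1608}{5}$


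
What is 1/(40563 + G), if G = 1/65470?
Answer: 65470/2655659611 ≈ 2.4653e-5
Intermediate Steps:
G = 1/65470 ≈ 1.5274e-5
1/(40563 + G) = 1/(40563 + 1/65470) = 1/(2655659611/65470) = 65470/2655659611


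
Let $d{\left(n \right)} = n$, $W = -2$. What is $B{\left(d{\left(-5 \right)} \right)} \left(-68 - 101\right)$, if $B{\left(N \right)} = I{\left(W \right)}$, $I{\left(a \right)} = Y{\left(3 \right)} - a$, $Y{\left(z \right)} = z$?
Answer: $-845$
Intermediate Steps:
$I{\left(a \right)} = 3 - a$
$B{\left(N \right)} = 5$ ($B{\left(N \right)} = 3 - -2 = 3 + 2 = 5$)
$B{\left(d{\left(-5 \right)} \right)} \left(-68 - 101\right) = 5 \left(-68 - 101\right) = 5 \left(-169\right) = -845$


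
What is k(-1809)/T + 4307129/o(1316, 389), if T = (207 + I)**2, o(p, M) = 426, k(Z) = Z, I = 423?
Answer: 10552461293/1043700 ≈ 10111.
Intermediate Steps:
T = 396900 (T = (207 + 423)**2 = 630**2 = 396900)
k(-1809)/T + 4307129/o(1316, 389) = -1809/396900 + 4307129/426 = -1809*1/396900 + 4307129*(1/426) = -67/14700 + 4307129/426 = 10552461293/1043700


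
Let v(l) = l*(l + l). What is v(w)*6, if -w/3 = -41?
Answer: 181548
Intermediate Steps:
w = 123 (w = -3*(-41) = 123)
v(l) = 2*l² (v(l) = l*(2*l) = 2*l²)
v(w)*6 = (2*123²)*6 = (2*15129)*6 = 30258*6 = 181548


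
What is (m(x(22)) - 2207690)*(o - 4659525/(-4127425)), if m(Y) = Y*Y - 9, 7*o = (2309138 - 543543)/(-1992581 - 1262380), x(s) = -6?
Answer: -8731628965597679336/3761690073519 ≈ -2.3212e+6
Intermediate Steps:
o = -1765595/22784727 (o = ((2309138 - 543543)/(-1992581 - 1262380))/7 = (1765595/(-3254961))/7 = (1765595*(-1/3254961))/7 = (⅐)*(-1765595/3254961) = -1765595/22784727 ≈ -0.077490)
m(Y) = -9 + Y² (m(Y) = Y² - 9 = -9 + Y²)
(m(x(22)) - 2207690)*(o - 4659525/(-4127425)) = ((-9 + (-6)²) - 2207690)*(-1765595/22784727 - 4659525/(-4127425)) = ((-9 + 36) - 2207690)*(-1765595/22784727 - 4659525*(-1/4127425)) = (27 - 2207690)*(-1765595/22784727 + 186381/165097) = -2207663*3955145765272/3761690073519 = -8731628965597679336/3761690073519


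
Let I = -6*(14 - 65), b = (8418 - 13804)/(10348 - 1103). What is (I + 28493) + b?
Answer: 266241369/9245 ≈ 28798.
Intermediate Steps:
b = -5386/9245 ≈ -0.58259
I = 306 (I = -6*(-51) = 306)
(I + 28493) + b = (306 + 28493) - 5386/9245 = 28799 - 5386/9245 = 266241369/9245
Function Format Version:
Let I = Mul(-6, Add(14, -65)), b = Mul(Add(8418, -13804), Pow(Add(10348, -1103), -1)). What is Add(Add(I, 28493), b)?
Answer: Rational(266241369, 9245) ≈ 28798.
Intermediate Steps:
b = Rational(-5386, 9245) (b = Mul(-5386, Pow(9245, -1)) = Mul(-5386, Rational(1, 9245)) = Rational(-5386, 9245) ≈ -0.58259)
I = 306 (I = Mul(-6, -51) = 306)
Add(Add(I, 28493), b) = Add(Add(306, 28493), Rational(-5386, 9245)) = Add(28799, Rational(-5386, 9245)) = Rational(266241369, 9245)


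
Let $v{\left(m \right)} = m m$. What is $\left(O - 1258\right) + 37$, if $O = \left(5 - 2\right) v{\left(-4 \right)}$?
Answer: $-1173$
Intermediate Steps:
$v{\left(m \right)} = m^{2}$
$O = 48$ ($O = \left(5 - 2\right) \left(-4\right)^{2} = 3 \cdot 16 = 48$)
$\left(O - 1258\right) + 37 = \left(48 - 1258\right) + 37 = -1210 + 37 = -1173$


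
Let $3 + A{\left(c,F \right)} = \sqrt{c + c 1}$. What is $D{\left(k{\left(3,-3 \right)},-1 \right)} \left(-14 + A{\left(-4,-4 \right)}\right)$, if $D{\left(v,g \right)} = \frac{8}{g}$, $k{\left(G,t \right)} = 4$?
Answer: $136 - 16 i \sqrt{2} \approx 136.0 - 22.627 i$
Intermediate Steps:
$A{\left(c,F \right)} = -3 + \sqrt{2} \sqrt{c}$ ($A{\left(c,F \right)} = -3 + \sqrt{c + c 1} = -3 + \sqrt{c + c} = -3 + \sqrt{2 c} = -3 + \sqrt{2} \sqrt{c}$)
$D{\left(k{\left(3,-3 \right)},-1 \right)} \left(-14 + A{\left(-4,-4 \right)}\right) = \frac{8}{-1} \left(-14 - \left(3 - \sqrt{2} \sqrt{-4}\right)\right) = 8 \left(-1\right) \left(-14 - \left(3 - \sqrt{2} \cdot 2 i\right)\right) = - 8 \left(-14 - \left(3 - 2 i \sqrt{2}\right)\right) = - 8 \left(-17 + 2 i \sqrt{2}\right) = 136 - 16 i \sqrt{2}$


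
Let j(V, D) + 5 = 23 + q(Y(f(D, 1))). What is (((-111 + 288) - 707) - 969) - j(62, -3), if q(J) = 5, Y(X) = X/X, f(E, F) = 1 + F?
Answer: -1522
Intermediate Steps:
Y(X) = 1
j(V, D) = 23 (j(V, D) = -5 + (23 + 5) = -5 + 28 = 23)
(((-111 + 288) - 707) - 969) - j(62, -3) = (((-111 + 288) - 707) - 969) - 1*23 = ((177 - 707) - 969) - 23 = (-530 - 969) - 23 = -1499 - 23 = -1522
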